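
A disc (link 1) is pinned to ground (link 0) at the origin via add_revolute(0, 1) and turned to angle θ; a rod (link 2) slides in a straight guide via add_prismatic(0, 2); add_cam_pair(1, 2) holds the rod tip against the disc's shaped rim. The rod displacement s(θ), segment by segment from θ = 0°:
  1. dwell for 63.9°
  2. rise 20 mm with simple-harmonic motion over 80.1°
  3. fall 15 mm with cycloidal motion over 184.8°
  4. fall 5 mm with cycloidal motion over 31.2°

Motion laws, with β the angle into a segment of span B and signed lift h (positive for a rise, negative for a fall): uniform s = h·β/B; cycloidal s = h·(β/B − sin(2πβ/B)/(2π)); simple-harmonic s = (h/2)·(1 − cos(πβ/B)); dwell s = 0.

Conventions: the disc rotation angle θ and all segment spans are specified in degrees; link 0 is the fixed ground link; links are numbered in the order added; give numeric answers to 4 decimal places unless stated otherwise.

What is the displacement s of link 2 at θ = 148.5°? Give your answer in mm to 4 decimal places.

segment 1 (0° to 63.9°, dwell): s unchanged at 0.0000
segment 2 (63.9° to 144°, simple-harmonic, h = 20) is passed completely: s = 0.0000 + (20) = 20.0000
θ = 148.5° falls in segment 3 (144° to 328.8°, cycloidal, h = -15): β = 148.5 − 144 = 4.5°, B = 184.8°; Δs = -15·(0.0244 − sin(2π·0.0244)/(2π)) = -0.0014; s = 20.0000 − 0.0014 = 19.9986

19.9986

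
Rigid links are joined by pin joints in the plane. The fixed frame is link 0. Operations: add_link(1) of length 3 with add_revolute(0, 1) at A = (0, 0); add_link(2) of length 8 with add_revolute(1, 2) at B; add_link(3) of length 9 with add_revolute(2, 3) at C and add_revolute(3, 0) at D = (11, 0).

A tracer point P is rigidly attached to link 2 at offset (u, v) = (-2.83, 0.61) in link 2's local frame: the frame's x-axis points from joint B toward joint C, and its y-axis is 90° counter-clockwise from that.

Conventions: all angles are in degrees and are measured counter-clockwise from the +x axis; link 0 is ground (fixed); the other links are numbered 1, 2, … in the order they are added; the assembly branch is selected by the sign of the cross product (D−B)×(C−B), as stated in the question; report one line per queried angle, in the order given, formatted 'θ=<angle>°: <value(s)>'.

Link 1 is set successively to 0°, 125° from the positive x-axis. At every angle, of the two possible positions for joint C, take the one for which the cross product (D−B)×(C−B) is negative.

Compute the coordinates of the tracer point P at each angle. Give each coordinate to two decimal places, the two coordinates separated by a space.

A=(0,0), D=(11.00,0)
θ=0°: B = A + 3.00·(cos0°, sin0°) = (3.0000, 0.0000)
θ=0°: |BD| = 8.0000
θ=0°: circle(B,8.00) ∩ circle(D,9.00): a=2.9375, h=7.4412
θ=0°:   candidates: C₊=(5.9375,7.4412) cross=59.529; C₋=(5.9375,-7.4412) cross=-59.529
θ=0°:   branch - wants cross < 0 → take C=(5.9375,-7.4412) (cross=-59.529)
θ=0°: ex = (C−B)/|BC| = (0.3672,-0.9301); ey = (0.9301,0.3672)
θ=0°: P = B + -2.83·ex + 0.61·ey = (2.5282,2.8563)
θ=125°: B = A + 3.00·(cos125°, sin125°) = (-1.7207, 2.4575)
θ=125°: |BD| = 12.9559
θ=125°: circle(B,8.00) ∩ circle(D,9.00): a=5.8219, h=5.4869
θ=125°:   candidates: C₊=(5.0362,6.7404) cross=71.087; C₋=(2.9547,-4.0341) cross=-71.087
θ=125°:   branch - wants cross < 0 → take C=(2.9547,-4.0341) (cross=-71.087)
θ=125°: ex = (C−B)/|BC| = (0.5844,-0.8114); ey = (0.8114,0.5844)
θ=125°: P = B + -2.83·ex + 0.61·ey = (-2.8797,5.1103)

θ=0°: 2.53 2.86
θ=125°: -2.88 5.11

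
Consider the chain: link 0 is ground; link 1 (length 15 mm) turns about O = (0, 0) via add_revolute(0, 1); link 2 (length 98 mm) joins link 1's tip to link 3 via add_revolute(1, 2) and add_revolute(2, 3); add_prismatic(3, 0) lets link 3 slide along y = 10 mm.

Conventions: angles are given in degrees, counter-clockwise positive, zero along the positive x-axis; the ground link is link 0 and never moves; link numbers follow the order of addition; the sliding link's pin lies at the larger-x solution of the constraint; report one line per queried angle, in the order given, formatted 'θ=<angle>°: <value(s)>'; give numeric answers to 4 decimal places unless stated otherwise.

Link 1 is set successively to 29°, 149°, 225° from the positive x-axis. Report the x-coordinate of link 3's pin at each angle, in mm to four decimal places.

geometry: r = 15 mm, L = 98 mm, e = 10 mm
θ=29°: crank pin P = (r cos θ, r sin θ) = (13.119296, 7.272144)
θ=29°: h = r sin θ − e = 7.272144 − 10 = -2.727856
θ=29°: x = r cos θ + √(L² − h²) = 13.119296 + 97.962027 = 111.081323
θ=149°: crank pin P = (r cos θ, r sin θ) = (-12.857510, 7.725571)
θ=149°: h = r sin θ − e = 7.725571 − 10 = -2.274429
θ=149°: x = r cos θ + √(L² − h²) = -12.857510 + 97.973603 = 85.116094
θ=225°: crank pin P = (r cos θ, r sin θ) = (-10.606602, -10.606602)
θ=225°: h = r sin θ − e = -10.606602 − 10 = -20.606602
θ=225°: x = r cos θ + √(L² − h²) = -10.606602 + 95.809018 = 85.202416

θ=29°: 111.0813
θ=149°: 85.1161
θ=225°: 85.2024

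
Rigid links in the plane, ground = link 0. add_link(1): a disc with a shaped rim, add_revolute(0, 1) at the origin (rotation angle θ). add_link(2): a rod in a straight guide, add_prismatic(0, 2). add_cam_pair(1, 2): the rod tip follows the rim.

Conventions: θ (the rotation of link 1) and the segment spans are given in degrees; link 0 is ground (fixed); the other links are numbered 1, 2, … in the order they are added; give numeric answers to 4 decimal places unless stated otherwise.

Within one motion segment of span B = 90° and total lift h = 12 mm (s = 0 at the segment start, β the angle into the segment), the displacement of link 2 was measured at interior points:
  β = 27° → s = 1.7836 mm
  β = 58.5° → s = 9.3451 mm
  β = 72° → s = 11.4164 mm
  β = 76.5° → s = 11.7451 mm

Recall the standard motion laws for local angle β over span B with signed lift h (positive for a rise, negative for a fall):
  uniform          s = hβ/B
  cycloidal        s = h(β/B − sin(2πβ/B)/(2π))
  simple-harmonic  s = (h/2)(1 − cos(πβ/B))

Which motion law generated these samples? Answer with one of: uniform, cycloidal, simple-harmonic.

candidates at β/B = r: uniform s = h·r (linear in β); cycloidal s = h·(r − sin(2πr)/(2π)); simple-harmonic s = (h/2)(1 − cos(πr))
β=27°: printed 1.7836 | uniform 3.6000, cycloidal 1.7836, simple-harmonic 2.4733
β=58.5°: printed 9.3451 | uniform 7.8000, cycloidal 9.3451, simple-harmonic 8.7239
β=72°: printed 11.4164 | uniform 9.6000, cycloidal 11.4164, simple-harmonic 10.8541
β=76.5°: printed 11.7451 | uniform 10.2000, cycloidal 11.7451, simple-harmonic 11.3460
only one law matches every sample → cycloidal

cycloidal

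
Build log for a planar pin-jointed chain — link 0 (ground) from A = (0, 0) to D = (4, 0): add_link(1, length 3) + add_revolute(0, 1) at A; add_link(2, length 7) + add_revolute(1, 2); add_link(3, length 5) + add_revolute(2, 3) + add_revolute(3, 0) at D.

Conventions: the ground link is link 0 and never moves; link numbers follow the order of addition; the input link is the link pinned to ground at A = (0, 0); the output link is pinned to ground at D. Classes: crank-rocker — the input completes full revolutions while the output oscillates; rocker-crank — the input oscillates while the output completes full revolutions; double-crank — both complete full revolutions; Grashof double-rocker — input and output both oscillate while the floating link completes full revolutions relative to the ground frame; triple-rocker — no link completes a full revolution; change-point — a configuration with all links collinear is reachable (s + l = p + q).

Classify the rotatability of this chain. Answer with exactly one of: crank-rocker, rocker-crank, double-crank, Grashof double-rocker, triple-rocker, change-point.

lengths: ground=4, input=3, coupler=7, output=5
sorted: s=3 (shortest), l=7 (longest), p+q=9
s + l = 10 vs p + q = 9
s + l > p + q → non-Grashof → no link fully rotates → triple-rocker

triple-rocker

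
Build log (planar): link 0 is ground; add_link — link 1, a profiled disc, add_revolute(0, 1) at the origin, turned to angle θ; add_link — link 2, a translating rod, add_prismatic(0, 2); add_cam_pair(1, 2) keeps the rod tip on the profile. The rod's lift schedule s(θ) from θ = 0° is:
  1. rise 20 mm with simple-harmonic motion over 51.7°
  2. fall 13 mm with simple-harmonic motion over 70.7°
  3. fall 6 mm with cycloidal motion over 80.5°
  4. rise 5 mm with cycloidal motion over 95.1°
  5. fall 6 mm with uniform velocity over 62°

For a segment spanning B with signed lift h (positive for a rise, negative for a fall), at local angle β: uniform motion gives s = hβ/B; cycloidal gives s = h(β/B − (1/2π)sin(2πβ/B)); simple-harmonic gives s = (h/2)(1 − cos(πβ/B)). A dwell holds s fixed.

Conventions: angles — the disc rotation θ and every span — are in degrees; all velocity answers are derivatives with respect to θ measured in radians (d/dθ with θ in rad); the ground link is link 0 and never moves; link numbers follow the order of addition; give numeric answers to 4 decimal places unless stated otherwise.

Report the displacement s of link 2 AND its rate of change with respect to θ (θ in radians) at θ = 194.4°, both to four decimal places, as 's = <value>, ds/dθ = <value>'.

seg 1 [0°–51.7°] simple-harmonic, h=20: full span → s += 20 → s = 20.0000
seg 2 [51.7°–122.4°] simple-harmonic, h=-13: full span → s += -13 → s = 7.0000
seg 3 [122.4°–202.9°] cycloidal, h=-6: θ=194.4° here. β=72, B=80.5. -6·(0.8944 − sin(2π·0.8944)/(2π)) = -5.9545 → s = 1.0455
velocity in seg [122.4°–202.9°] (cycloidal), θ in radians: β = 72° = 1.2566 rad, B = 80.5° = 1.4050 rad; ds/dθ = (h/B)(1 − cos(2πβ/B)) = ((-6)/1.4050)(1 − cos(2π·0.8944)) = -0.905869 mm/rad

s = 1.0455, ds/dθ = -0.9059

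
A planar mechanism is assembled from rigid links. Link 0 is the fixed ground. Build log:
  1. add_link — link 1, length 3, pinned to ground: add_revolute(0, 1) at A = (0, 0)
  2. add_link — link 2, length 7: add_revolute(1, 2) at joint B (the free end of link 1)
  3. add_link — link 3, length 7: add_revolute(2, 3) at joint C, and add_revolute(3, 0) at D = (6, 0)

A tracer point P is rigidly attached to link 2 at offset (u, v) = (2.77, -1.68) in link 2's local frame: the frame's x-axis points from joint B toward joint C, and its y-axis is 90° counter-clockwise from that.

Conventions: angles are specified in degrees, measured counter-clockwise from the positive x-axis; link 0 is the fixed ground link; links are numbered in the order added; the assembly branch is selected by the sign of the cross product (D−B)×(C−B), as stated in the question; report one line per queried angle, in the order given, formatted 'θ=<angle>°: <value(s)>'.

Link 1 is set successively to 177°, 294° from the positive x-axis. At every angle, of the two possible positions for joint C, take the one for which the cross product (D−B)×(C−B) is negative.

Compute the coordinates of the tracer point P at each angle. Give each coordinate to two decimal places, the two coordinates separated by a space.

A=(0,0), D=(6.00,0)
θ=177°: B = A + 3.00·(cos177°, sin177°) = (-2.9959, 0.1570)
θ=177°: |BD| = 8.9973
θ=177°: circle(B,7.00) ∩ circle(D,7.00): a=4.4986, h=5.3631
θ=177°:   candidates: C₊=(1.5956,5.4407) cross=48.253; C₋=(1.4085,-5.2837) cross=-48.253
θ=177°:   branch - wants cross < 0 → take C=(1.4085,-5.2837) (cross=-48.253)
θ=177°: ex = (C−B)/|BC| = (0.6292,-0.7772); ey = (0.7772,0.6292)
θ=177°: P = B + 2.77·ex + -1.68·ey = (-2.5588,-3.0530)
θ=294°: B = A + 3.00·(cos294°, sin294°) = (1.2202, -2.7406)
θ=294°: |BD| = 5.5098
θ=294°: circle(B,7.00) ∩ circle(D,7.00): a=2.7549, h=6.4351
θ=294°:   candidates: C₊=(0.4092,4.2122) cross=35.456; C₋=(6.8110,-6.9529) cross=-35.456
θ=294°:   branch - wants cross < 0 → take C=(6.8110,-6.9529) (cross=-35.456)
θ=294°: ex = (C−B)/|BC| = (0.7987,-0.6017); ey = (0.6017,0.7987)
θ=294°: P = B + 2.77·ex + -1.68·ey = (2.4216,-5.7493)

θ=177°: -2.56 -3.05
θ=294°: 2.42 -5.75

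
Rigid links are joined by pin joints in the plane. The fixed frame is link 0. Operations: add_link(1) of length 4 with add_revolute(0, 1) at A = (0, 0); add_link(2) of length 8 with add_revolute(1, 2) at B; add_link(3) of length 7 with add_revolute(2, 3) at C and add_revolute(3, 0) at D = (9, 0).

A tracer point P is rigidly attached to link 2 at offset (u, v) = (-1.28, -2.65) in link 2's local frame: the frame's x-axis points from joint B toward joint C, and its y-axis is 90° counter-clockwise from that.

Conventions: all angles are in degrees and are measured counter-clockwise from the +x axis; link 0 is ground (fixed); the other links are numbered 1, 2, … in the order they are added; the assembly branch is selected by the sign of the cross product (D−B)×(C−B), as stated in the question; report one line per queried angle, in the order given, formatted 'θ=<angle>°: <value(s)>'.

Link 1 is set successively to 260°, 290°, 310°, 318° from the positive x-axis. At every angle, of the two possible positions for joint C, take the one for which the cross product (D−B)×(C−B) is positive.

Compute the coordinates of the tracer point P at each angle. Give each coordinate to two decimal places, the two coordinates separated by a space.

A=(0,0), D=(9.00,0)
θ=260°: B = A + 4.00·(cos260°, sin260°) = (-0.6946, -3.9392)
θ=260°: |BD| = 10.4644
θ=260°: circle(B,8.00) ∩ circle(D,7.00): a=5.9489, h=5.3489
θ=260°:   candidates: C₊=(2.8031,3.2556) cross=55.973; C₋=(6.8303,-6.6552) cross=-55.973
θ=260°:   branch + wants cross > 0 → take C=(2.8031,3.2556) (cross=55.973)
θ=260°: ex = (C−B)/|BC| = (0.4372,0.8994); ey = (-0.8994,0.4372)
θ=260°: P = B + -1.28·ex + -2.65·ey = (1.1291,-6.2490)
θ=290°: B = A + 4.00·(cos290°, sin290°) = (1.3681, -3.7588)
θ=290°: |BD| = 8.5073
θ=290°: circle(B,8.00) ∩ circle(D,7.00): a=5.1353, h=6.1343
θ=290°:   candidates: C₊=(3.2646,4.0132) cross=52.186; C₋=(8.6852,-6.9929) cross=-52.186
θ=290°:   branch + wants cross > 0 → take C=(3.2646,4.0132) (cross=52.186)
θ=290°: ex = (C−B)/|BC| = (0.2371,0.9715); ey = (-0.9715,0.2371)
θ=290°: P = B + -1.28·ex + -2.65·ey = (3.6391,-5.6305)
θ=310°: B = A + 4.00·(cos310°, sin310°) = (2.5712, -3.0642)
θ=310°: |BD| = 7.1217
θ=310°: circle(B,8.00) ∩ circle(D,7.00): a=4.6140, h=6.5354
θ=310°:   candidates: C₊=(3.9243,4.8205) cross=46.543; C₋=(9.5481,-6.9785) cross=-46.543
θ=310°:   branch + wants cross > 0 → take C=(3.9243,4.8205) (cross=46.543)
θ=310°: ex = (C−B)/|BC| = (0.1691,0.9856); ey = (-0.9856,0.1691)
θ=310°: P = B + -1.28·ex + -2.65·ey = (4.9665,-4.7740)
θ=318°: B = A + 4.00·(cos318°, sin318°) = (2.9726, -2.6765)
θ=318°: |BD| = 6.5950
θ=318°: circle(B,8.00) ∩ circle(D,7.00): a=4.4347, h=6.6583
θ=318°:   candidates: C₊=(4.3234,5.2086) cross=43.911; C₋=(9.7279,-6.9621) cross=-43.911
θ=318°:   branch + wants cross > 0 → take C=(4.3234,5.2086) (cross=43.911)
θ=318°: ex = (C−B)/|BC| = (0.1689,0.9856); ey = (-0.9856,0.1689)
θ=318°: P = B + -1.28·ex + -2.65·ey = (5.3684,-4.3856)

θ=260°: 1.13 -6.25
θ=290°: 3.64 -5.63
θ=310°: 4.97 -4.77
θ=318°: 5.37 -4.39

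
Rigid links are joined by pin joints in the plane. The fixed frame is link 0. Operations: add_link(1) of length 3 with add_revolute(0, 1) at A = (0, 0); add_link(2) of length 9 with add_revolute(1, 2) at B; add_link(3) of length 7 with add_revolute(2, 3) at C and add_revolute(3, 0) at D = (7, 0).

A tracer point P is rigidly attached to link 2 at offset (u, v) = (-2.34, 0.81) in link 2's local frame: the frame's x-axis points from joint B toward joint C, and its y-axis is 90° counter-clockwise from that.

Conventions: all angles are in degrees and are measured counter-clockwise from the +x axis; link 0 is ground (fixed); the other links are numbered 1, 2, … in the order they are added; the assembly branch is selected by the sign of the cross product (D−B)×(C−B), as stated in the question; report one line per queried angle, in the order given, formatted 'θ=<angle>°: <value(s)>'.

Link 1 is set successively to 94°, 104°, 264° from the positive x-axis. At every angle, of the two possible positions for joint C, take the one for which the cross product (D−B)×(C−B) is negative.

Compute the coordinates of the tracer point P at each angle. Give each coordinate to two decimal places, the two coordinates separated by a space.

A=(0,0), D=(7.00,0)
θ=94°: B = A + 3.00·(cos94°, sin94°) = (-0.2093, 2.9927)
θ=94°: |BD| = 7.8058
θ=94°: circle(B,9.00) ∩ circle(D,7.00): a=5.9526, h=6.7503
θ=94°:   candidates: C₊=(7.8765,6.9449) cross=52.691; C₋=(2.7005,-5.5240) cross=-52.691
θ=94°:   branch - wants cross < 0 → take C=(2.7005,-5.5240) (cross=-52.691)
θ=94°: ex = (C−B)/|BC| = (0.3233,-0.9463); ey = (0.9463,0.3233)
θ=94°: P = B + -2.34·ex + 0.81·ey = (-0.1993,5.4689)
θ=104°: B = A + 3.00·(cos104°, sin104°) = (-0.7258, 2.9109)
θ=104°: |BD| = 8.2560
θ=104°: circle(B,9.00) ∩ circle(D,7.00): a=6.0660, h=6.6486
θ=104°:   candidates: C₊=(7.2948,6.9938) cross=54.891; C₋=(2.6065,-5.4495) cross=-54.891
θ=104°:   branch - wants cross < 0 → take C=(2.6065,-5.4495) (cross=-54.891)
θ=104°: ex = (C−B)/|BC| = (0.3703,-0.9289); ey = (0.9289,0.3703)
θ=104°: P = B + -2.34·ex + 0.81·ey = (-0.8397,5.3845)
θ=264°: B = A + 3.00·(cos264°, sin264°) = (-0.3136, -2.9836)
θ=264°: |BD| = 7.8987
θ=264°: circle(B,9.00) ∩ circle(D,7.00): a=5.9750, h=6.7305
θ=264°:   candidates: C₊=(2.6765,5.5052) cross=53.162; C₋=(7.7611,-6.9585) cross=-53.162
θ=264°:   branch - wants cross < 0 → take C=(7.7611,-6.9585) (cross=-53.162)
θ=264°: ex = (C−B)/|BC| = (0.8972,-0.4417); ey = (0.4417,0.8972)
θ=264°: P = B + -2.34·ex + 0.81·ey = (-2.0552,-1.2234)

θ=94°: -0.20 5.47
θ=104°: -0.84 5.38
θ=264°: -2.06 -1.22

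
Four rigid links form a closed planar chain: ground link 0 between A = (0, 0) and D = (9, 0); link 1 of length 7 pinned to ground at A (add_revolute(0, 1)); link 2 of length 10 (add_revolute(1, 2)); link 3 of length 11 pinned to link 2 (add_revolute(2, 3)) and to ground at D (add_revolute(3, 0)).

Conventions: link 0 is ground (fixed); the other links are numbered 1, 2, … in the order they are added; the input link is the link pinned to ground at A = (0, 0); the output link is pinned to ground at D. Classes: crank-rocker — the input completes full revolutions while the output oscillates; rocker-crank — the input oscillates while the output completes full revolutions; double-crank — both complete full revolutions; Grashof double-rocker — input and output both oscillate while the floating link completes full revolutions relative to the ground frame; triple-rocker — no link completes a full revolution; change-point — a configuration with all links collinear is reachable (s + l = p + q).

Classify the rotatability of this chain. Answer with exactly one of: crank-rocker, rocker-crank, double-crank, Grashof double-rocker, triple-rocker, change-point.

lengths: ground=9, input=7, coupler=10, output=11
sorted: s=7 (shortest), l=11 (longest), p+q=19
s + l = 18 vs p + q = 19
s + l < p + q (Grashof) with shortest = input link → crank-rocker

crank-rocker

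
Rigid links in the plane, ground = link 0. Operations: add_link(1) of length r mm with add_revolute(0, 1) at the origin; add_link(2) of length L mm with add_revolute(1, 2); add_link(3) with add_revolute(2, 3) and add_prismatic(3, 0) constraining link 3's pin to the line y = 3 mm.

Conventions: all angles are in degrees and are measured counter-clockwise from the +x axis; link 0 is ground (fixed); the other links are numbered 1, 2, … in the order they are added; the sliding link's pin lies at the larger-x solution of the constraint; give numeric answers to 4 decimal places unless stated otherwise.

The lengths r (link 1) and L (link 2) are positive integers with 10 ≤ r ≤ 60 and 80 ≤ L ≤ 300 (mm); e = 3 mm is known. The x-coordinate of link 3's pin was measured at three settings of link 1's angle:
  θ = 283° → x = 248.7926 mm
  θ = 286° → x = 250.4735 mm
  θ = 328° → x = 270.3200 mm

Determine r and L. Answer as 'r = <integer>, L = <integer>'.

constraint per measurement: (x − r cos θ)² + (r sin θ − e)² = L²
subtracting the θ₁ and θ₂ equations cancels the r² and L² terms:
r = (x₁² − x₂²) / (2[(x₁cos θ₁ + e sin θ₁) − (x₂cos θ₂ + e sin θ₂)]) = 31.9994 → r = 32
L² = (x₁ − r cos θ₁)² + (r sin θ₁ − e)² = 59536.0028 → L = 244.0000 → L = 244
check at θ₃=328°: x = 270.3200 (printed 270.3200) ✓

r = 32, L = 244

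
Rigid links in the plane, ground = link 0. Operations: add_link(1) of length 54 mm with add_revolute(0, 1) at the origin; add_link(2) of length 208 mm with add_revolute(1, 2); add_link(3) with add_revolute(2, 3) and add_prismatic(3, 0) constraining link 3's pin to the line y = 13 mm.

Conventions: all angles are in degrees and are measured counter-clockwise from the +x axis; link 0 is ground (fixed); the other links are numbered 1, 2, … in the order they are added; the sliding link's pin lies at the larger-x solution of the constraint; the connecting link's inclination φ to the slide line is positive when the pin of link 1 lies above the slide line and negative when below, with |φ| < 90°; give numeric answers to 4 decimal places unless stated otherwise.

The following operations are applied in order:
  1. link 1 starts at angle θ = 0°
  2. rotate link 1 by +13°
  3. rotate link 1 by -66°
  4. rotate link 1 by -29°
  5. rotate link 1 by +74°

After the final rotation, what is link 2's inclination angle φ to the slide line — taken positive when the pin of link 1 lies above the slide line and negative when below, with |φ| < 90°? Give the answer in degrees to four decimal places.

geometry: r = 54 mm, L = 208 mm, e = 13 mm; θ starts at 0°
rotate link 1 by +13°: θ ← 0° +13° = 13°
rotate link 1 by -66°: θ ← 13° -66° = -53°
rotate link 1 by -29°: θ ← -53° -29° = -82°
rotate link 1 by +74°: θ ← -82° +74° = -8°
h = r sin θ − e = -7.515347 − 13 = -20.515347
sin φ = h / L = -20.515347 / 208 = -0.09863148
φ = arcsin(-0.09863148) = -5.660370°

-5.6604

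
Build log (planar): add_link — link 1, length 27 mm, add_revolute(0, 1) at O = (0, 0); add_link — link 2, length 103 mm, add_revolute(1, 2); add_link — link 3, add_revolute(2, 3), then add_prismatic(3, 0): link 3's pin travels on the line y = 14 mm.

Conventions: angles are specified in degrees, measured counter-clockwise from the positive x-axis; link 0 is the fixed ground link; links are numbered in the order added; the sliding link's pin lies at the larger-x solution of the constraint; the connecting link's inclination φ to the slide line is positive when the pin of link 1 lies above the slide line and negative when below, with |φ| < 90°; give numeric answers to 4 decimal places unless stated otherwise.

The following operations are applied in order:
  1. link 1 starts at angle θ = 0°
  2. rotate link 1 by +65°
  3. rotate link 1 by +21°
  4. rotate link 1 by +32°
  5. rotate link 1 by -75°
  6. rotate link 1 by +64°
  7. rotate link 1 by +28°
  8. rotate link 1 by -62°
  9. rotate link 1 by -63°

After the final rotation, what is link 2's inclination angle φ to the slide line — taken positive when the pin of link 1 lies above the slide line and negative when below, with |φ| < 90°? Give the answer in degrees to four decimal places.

geometry: r = 27 mm, L = 103 mm, e = 14 mm; θ starts at 0°
rotate link 1 by +65°: θ ← 0° +65° = 65°
rotate link 1 by +21°: θ ← 65° +21° = 86°
rotate link 1 by +32°: θ ← 86° +32° = 118°
rotate link 1 by -75°: θ ← 118° -75° = 43°
rotate link 1 by +64°: θ ← 43° +64° = 107°
rotate link 1 by +28°: θ ← 107° +28° = 135°
rotate link 1 by -62°: θ ← 135° -62° = 73°
rotate link 1 by -63°: θ ← 73° -63° = 10°
h = r sin θ − e = 4.688501 − 14 = -9.311499
sin φ = h / L = -9.311499 / 103 = -0.09040290
φ = arcsin(-0.09040290) = -5.186786°

-5.1868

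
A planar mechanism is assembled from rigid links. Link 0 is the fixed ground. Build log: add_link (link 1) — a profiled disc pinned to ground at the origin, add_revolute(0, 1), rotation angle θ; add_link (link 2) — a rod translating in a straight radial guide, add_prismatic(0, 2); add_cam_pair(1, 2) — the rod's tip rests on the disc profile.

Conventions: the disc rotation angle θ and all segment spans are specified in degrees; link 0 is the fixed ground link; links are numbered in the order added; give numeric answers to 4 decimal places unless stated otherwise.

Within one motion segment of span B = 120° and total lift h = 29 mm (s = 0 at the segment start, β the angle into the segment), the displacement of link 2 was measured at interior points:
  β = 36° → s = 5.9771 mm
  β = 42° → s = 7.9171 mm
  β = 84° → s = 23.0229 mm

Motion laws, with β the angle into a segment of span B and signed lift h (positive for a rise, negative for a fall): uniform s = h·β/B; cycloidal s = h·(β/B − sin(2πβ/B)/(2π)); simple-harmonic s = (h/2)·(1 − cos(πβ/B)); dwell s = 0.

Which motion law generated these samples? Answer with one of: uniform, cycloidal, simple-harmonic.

candidates at β/B = r: uniform s = h·r (linear in β); cycloidal s = h·(r − sin(2πr)/(2π)); simple-harmonic s = (h/2)(1 − cos(πr))
β=36°: printed 5.9771 | uniform 8.7000, cycloidal 4.3104, simple-harmonic 5.9771
β=42°: printed 7.9171 | uniform 10.1500, cycloidal 6.4160, simple-harmonic 7.9171
β=84°: printed 23.0229 | uniform 20.3000, cycloidal 24.6896, simple-harmonic 23.0229
only one law matches every sample → simple-harmonic

simple-harmonic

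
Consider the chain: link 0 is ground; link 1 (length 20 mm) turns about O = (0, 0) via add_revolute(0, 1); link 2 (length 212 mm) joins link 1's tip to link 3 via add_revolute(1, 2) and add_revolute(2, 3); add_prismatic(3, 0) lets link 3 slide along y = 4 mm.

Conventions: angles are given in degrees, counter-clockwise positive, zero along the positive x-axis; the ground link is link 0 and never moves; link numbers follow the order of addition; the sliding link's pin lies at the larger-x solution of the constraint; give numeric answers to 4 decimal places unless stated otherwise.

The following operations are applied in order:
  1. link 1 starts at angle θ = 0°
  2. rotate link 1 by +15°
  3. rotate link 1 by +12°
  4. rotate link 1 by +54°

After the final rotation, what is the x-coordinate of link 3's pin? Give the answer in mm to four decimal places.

geometry: r = 20 mm, L = 212 mm, e = 4 mm; θ starts at 0°
rotate link 1 by +15°: θ ← 0° +15° = 15°
rotate link 1 by +12°: θ ← 15° +12° = 27°
rotate link 1 by +54°: θ ← 27° +54° = 81°
crank pin P = (r cos θ, r sin θ) = (3.128689, 19.753767)
h = r sin θ − e = 19.753767 − 4 = 15.753767
x = r cos θ + √(L² − h²) = 3.128689 + 211.413857 = 214.542546

214.5425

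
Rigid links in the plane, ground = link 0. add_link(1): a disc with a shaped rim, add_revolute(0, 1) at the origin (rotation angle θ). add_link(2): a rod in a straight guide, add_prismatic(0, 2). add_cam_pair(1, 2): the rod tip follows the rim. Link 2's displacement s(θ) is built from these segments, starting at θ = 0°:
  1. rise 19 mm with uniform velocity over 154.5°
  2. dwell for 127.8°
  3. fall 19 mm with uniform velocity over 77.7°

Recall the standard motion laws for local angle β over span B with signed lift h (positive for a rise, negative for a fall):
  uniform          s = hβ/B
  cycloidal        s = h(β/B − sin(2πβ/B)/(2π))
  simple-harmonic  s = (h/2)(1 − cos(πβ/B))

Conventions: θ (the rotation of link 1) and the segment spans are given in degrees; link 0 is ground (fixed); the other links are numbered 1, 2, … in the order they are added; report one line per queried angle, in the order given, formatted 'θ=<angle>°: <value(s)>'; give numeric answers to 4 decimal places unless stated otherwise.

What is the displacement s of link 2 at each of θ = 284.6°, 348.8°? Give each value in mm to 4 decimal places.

segment 1 (0° to 154.5°, uniform, h = 19) is passed completely: s = 0.0000 + (19) = 19.0000
segment 2 (154.5° to 282.3°, dwell): s unchanged at 19.0000
θ = 284.6° falls in segment 3 (282.3° to 360°, uniform, h = -19): β = 284.6 − 282.3 = 2.3°, B = 77.7°; Δs = -19·2.3/77.7 = -0.5624; s = 19.0000 − 0.5624 = 18.4376
θ = 348.8° falls in segment 3 (282.3° to 360°, uniform, h = -19): β = 348.8 − 282.3 = 66.5°, B = 77.7°; Δs = -19·66.5/77.7 = -16.2613; s = 19.0000 − 16.2613 = 2.7387

θ=284.6°: 18.4376
θ=348.8°: 2.7387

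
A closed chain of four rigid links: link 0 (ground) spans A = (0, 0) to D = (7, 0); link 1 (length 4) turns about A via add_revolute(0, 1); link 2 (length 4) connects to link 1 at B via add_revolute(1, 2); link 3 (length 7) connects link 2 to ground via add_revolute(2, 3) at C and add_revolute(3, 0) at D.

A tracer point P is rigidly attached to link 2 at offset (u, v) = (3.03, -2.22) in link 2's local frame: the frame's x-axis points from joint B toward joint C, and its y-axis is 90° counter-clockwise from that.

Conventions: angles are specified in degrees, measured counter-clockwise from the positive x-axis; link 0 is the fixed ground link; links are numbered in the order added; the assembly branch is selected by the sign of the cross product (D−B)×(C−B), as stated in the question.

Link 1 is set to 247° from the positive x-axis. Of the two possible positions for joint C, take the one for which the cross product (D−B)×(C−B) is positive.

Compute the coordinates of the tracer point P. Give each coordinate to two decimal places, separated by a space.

A=(0,0), D=(7.00,0)
B = A + 4.00·(cos247°, sin247°) = (-1.5629, -3.6820)
|BD| = 9.3210
circle(B,4.00) ∩ circle(D,7.00): a=2.8903, h=2.7652
  candidates: C₊=(0.0000,-0.0000) cross=25.774; C₋=(2.1846,-5.0806) cross=-25.774
  branch + wants cross > 0 → take C=(0.0000,-0.0000) (cross=25.774)
ex = (C−B)/|BC| = (0.3907,0.9205); ey = (-0.9205,0.3907)
P = B + 3.03·ex + -2.22·ey = (1.6645,-1.7603)

1.66 -1.76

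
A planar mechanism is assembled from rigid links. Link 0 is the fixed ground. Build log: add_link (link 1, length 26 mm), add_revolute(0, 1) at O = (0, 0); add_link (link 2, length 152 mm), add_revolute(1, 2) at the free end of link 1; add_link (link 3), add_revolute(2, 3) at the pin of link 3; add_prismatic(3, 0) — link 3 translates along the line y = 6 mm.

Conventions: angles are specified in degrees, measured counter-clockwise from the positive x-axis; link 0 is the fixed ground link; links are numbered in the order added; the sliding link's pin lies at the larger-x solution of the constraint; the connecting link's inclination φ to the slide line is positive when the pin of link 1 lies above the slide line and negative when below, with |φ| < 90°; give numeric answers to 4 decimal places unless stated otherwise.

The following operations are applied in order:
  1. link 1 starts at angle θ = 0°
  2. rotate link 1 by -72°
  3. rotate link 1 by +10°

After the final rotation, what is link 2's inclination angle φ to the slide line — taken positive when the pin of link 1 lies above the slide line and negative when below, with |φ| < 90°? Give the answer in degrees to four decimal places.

geometry: r = 26 mm, L = 152 mm, e = 6 mm; θ starts at 0°
rotate link 1 by -72°: θ ← 0° -72° = -72°
rotate link 1 by +10°: θ ← -72° +10° = -62°
h = r sin θ − e = -22.956637 − 6 = -28.956637
sin φ = h / L = -28.956637 / 152 = -0.19050419
φ = arcsin(-0.19050419) = -10.982210°

-10.9822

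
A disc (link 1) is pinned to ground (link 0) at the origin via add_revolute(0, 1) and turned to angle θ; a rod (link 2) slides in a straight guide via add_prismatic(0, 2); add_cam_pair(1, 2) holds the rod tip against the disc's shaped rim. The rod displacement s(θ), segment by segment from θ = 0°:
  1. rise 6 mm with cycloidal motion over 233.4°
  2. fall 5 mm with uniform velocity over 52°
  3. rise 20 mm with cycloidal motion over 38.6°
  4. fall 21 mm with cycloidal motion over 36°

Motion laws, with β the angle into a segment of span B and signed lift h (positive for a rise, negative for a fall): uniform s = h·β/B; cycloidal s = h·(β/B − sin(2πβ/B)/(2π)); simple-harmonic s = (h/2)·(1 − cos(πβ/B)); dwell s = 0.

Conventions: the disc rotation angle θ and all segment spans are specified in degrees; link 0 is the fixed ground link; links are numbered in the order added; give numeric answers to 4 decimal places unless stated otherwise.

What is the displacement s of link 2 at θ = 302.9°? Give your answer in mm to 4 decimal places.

segment 1 (0° to 233.4°, cycloidal, h = 6) is passed completely: s = 0.0000 + (6) = 6.0000
segment 2 (233.4° to 285.4°, uniform, h = -5) is passed completely: s = 6.0000 + (-5) = 1.0000
θ = 302.9° falls in segment 3 (285.4° to 324°, cycloidal, h = 20): β = 302.9 − 285.4 = 17.5°, B = 38.6°; Δs = 20·(0.4534 − sin(2π·0.4534)/(2π)) = 8.1480; s = 1.0000 + 8.1480 = 9.1480

9.1480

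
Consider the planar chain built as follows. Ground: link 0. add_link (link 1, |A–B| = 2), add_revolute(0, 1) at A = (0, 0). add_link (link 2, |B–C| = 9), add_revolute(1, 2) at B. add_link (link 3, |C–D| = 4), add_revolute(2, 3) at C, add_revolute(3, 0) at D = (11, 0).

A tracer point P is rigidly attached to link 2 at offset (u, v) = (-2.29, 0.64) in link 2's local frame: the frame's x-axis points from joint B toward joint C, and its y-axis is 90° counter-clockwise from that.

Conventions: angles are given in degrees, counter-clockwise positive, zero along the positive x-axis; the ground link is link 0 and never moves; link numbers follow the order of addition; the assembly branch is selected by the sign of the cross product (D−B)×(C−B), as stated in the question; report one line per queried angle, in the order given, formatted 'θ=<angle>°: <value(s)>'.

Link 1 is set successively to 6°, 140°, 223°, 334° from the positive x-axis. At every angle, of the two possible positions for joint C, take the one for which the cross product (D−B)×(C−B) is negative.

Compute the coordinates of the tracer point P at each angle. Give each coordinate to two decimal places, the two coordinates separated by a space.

A=(0,0), D=(11.00,0)
θ=6°: B = A + 2.00·(cos6°, sin6°) = (1.9890, 0.2091)
θ=6°: |BD| = 9.0134
θ=6°: circle(B,9.00) ∩ circle(D,4.00): a=8.1124, h=3.8972
θ=6°:   candidates: C₊=(10.1897,3.9171) cross=35.127; C₋=(10.0089,-3.8753) cross=-35.127
θ=6°:   branch - wants cross < 0 → take C=(10.0089,-3.8753) (cross=-35.127)
θ=6°: ex = (C−B)/|BC| = (0.8911,-0.4538); ey = (0.4538,0.8911)
θ=6°: P = B + -2.29·ex + 0.64·ey = (0.2389,1.8186)
θ=140°: B = A + 2.00·(cos140°, sin140°) = (-1.5321, 1.2856)
θ=140°: |BD| = 12.5979
θ=140°: circle(B,9.00) ∩ circle(D,4.00): a=8.8787, h=1.4725
θ=140°:   candidates: C₊=(7.4506,1.8443) cross=18.550; C₋=(7.1500,-1.0852) cross=-18.550
θ=140°:   branch - wants cross < 0 → take C=(7.1500,-1.0852) (cross=-18.550)
θ=140°: ex = (C−B)/|BC| = (0.9647,-0.2634); ey = (0.2634,0.9647)
θ=140°: P = B + -2.29·ex + 0.64·ey = (-3.5726,2.5062)
θ=223°: B = A + 2.00·(cos223°, sin223°) = (-1.4627, -1.3640)
θ=223°: |BD| = 12.5371
θ=223°: circle(B,9.00) ∩ circle(D,4.00): a=8.8609, h=1.5764
θ=223°:   candidates: C₊=(7.1741,1.1671) cross=19.764; C₋=(7.5171,-1.9670) cross=-19.764
θ=223°:   branch - wants cross < 0 → take C=(7.5171,-1.9670) (cross=-19.764)
θ=223°: ex = (C−B)/|BC| = (0.9978,-0.0670); ey = (0.0670,0.9978)
θ=223°: P = B + -2.29·ex + 0.64·ey = (-3.7047,-0.5720)
θ=334°: B = A + 2.00·(cos334°, sin334°) = (1.7976, -0.8767)
θ=334°: |BD| = 9.2441
θ=334°: circle(B,9.00) ∩ circle(D,4.00): a=8.1378, h=3.8440
θ=334°:   candidates: C₊=(9.5341,3.7217) cross=35.534; C₋=(10.2633,-3.9316) cross=-35.534
θ=334°:   branch - wants cross < 0 → take C=(10.2633,-3.9316) (cross=-35.534)
θ=334°: ex = (C−B)/|BC| = (0.9406,-0.3394); ey = (0.3394,0.9406)
θ=334°: P = B + -2.29·ex + 0.64·ey = (-0.1392,0.5025)

θ=6°: 0.24 1.82
θ=140°: -3.57 2.51
θ=223°: -3.70 -0.57
θ=334°: -0.14 0.50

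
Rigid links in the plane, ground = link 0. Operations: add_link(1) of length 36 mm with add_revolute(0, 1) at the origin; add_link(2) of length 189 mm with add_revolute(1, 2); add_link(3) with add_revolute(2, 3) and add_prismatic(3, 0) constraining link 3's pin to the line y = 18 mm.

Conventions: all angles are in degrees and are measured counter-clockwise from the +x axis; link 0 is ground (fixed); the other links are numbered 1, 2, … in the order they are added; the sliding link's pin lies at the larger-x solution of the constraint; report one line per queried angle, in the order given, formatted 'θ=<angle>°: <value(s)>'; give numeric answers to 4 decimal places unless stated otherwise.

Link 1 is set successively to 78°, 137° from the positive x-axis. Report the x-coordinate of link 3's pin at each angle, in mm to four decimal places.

geometry: r = 36 mm, L = 189 mm, e = 18 mm
θ=78°: crank pin P = (r cos θ, r sin θ) = (7.484821, 35.213314)
θ=78°: h = r sin θ − e = 35.213314 − 18 = 17.213314
θ=78°: x = r cos θ + √(L² − h²) = 7.484821 + 188.214510 = 195.699331
θ=137°: crank pin P = (r cos θ, r sin θ) = (-26.328733, 24.551941)
θ=137°: h = r sin θ − e = 24.551941 − 18 = 6.551941
θ=137°: x = r cos θ + √(L² − h²) = -26.328733 + 188.886400 = 162.557667

θ=78°: 195.6993
θ=137°: 162.5577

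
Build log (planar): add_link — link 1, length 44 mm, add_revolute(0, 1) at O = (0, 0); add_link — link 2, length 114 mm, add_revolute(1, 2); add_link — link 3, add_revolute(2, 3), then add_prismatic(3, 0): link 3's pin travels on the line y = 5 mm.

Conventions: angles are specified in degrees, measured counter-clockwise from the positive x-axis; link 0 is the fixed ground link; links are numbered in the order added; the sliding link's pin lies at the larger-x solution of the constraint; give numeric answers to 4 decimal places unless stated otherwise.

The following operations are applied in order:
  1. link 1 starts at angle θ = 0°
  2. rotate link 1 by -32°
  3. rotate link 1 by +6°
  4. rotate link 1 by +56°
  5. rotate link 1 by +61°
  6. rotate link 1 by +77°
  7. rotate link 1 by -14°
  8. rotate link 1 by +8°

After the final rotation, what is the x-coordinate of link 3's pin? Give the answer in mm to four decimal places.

geometry: r = 44 mm, L = 114 mm, e = 5 mm; θ starts at 0°
rotate link 1 by -32°: θ ← 0° -32° = -32°
rotate link 1 by +6°: θ ← -32° +6° = -26°
rotate link 1 by +56°: θ ← -26° +56° = 30°
rotate link 1 by +61°: θ ← 30° +61° = 91°
rotate link 1 by +77°: θ ← 91° +77° = 168°
rotate link 1 by -14°: θ ← 168° -14° = 154°
rotate link 1 by +8°: θ ← 154° +8° = 162°
crank pin P = (r cos θ, r sin θ) = (-41.846487, 13.596748)
h = r sin θ − e = 13.596748 − 5 = 8.596748
x = r cos θ + √(L² − h²) = -41.846487 + 113.675397 = 71.828910

71.8289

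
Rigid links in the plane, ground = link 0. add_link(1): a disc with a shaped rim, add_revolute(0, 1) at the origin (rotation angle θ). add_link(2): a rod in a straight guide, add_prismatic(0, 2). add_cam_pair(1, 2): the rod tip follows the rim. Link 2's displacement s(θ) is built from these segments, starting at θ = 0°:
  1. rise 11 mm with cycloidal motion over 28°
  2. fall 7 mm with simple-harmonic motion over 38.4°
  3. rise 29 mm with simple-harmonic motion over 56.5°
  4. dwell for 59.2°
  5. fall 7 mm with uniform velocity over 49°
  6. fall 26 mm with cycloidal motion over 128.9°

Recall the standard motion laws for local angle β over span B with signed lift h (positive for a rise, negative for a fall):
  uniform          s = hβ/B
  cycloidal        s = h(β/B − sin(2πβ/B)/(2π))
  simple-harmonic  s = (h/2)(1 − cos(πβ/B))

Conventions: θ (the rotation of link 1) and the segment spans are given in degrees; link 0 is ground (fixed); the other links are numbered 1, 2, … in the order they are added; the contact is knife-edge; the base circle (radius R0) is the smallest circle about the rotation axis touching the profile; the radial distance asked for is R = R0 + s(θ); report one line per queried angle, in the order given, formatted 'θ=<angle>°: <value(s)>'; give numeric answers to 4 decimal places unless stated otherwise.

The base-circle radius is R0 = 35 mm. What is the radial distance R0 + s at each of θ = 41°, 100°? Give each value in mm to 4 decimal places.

segment 1 (0° to 28°, cycloidal, h = 11) is passed completely: s = 0.0000 + (11) = 11.0000
θ = 41° falls in segment 2 (28° to 66.4°, simple-harmonic, h = -7): β = 41 − 28 = 13°, B = 38.4°; Δs = -7/2·(1 − cos(π·0.3385)) = -1.7998; s = 11.0000 − 1.7998 = 9.2002
segment 2 (28° to 66.4°, simple-harmonic, h = -7) is passed completely: s = 11.0000 + (-7) = 4.0000
θ = 100° falls in segment 3 (66.4° to 122.9°, simple-harmonic, h = 29): β = 100 − 66.4 = 33.6°, B = 56.5°; Δs = 29/2·(1 − cos(π·0.5947)) = 18.7501; s = 4.0000 + 18.7501 = 22.7501
θ=41°: R = R0 + s = 35 + 9.2002 = 44.2002
θ=100°: R = R0 + s = 35 + 22.7501 = 57.7501

θ=41°: 44.2002
θ=100°: 57.7501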